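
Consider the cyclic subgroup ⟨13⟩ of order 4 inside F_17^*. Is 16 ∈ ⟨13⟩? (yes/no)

yes

⟨13⟩ has order 4; its elements mod 17 are {1, 4, 13, 16}.
16 is in this set.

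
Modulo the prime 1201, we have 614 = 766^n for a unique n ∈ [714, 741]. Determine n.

736

Compute 766^714 mod 1201 = 727, then multiply by 766 repeatedly:
  766^714=727  766^715=819  766^716=432  766^717=637  766^718=336
  766^719=362  766^720=1062  766^721=415  766^722=826  766^723=990
  766^724=509  766^725=770  766^726=129  766^727=332  766^728=901
  766^729=792  766^730=167  766^731=616  766^732=1064  766^733=746
  766^734=961  766^735=1114  766^736=614
Found 614 at exponent 736.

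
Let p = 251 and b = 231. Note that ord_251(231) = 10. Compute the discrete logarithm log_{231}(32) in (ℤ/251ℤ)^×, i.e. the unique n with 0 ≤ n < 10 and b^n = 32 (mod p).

3

Successive powers of 231 modulo 251:
  231^0=1  231^1=231  231^2=149  231^3=32
So 231^3 ≡ 32 (mod 251), giving n = 3.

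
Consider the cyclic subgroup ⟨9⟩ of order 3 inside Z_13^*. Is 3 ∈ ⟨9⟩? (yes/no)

⟨9⟩ has order 3; its elements mod 13 are {1, 3, 9}.
3 is in this set.

yes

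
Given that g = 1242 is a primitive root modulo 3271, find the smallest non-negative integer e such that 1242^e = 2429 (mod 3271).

2725

Baby-step giant-step with m = ceil(sqrt(3270)) = 58.
Baby table (1242^j mod 3271 for j=0..57):
  0:1  1:1242  2:1923  3:536  4:1699  5:363  6:2719  7:1326
  8:1579  9:1789  10:929  11:2426  12:501  13:752  14:1749  15:314
  16:739  17:1958  18:1483  19:313  20:2768  21:35  22:947  23:1885
  24:2405  25:587  26:2892  27:306  28:616  29:2929  30:466  31:3076
  32:3135  33:1180  34:152  35:2337  36:1177  37:2968  38:3110  39:2840
  40:1142  41:2021  42:1225  43:435  44:555  45:2400  46:919  47:3090
  48:897  49:1934  50:1114  51:3226  52:2988  53:1782  54:2048  55:2049
  56:20  57:1943
Giant step factor: 1242^(-58) ≡ 921 (mod 3271).
Scan 2429·921^i mod 3271 for i = 0, 1, …:
  i=0: 2429   i=1: 3016   i=2: 657   i=3: 3233
  i=4: 983   i=5: 2547   i=6: 480   i=7: 495
  i=8: 1226   i=9: 651     …   i=45: 1785
  i=46: 1943
Match at i=46, j=57: e = 46·58 + 57 = 2725.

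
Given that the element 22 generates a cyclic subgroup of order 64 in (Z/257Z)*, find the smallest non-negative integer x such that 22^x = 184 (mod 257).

7

Successive powers of 22 modulo 257:
  22^0=1  22^1=22  22^2=227  22^3=111  22^4=129  22^5=11
  22^6=242  22^7=184
So 22^7 ≡ 184 (mod 257), giving x = 7.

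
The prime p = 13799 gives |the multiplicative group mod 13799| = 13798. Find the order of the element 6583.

6899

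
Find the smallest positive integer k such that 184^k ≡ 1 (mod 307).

The order of 184 must divide p − 1 = 306 = 2 · 3^2 · 17.
Divisors: 1, 2, 3, 6, 9, 17, 18, 34, 51, 102, 153, 306.
Check each in increasing order: 184^1 ≡ 184;  184^2 ≡ 86;  184^3 ≡ 167;  184^6 ≡ 259;  184^9 ≡ 273;  184^17 ≡ 53;  184^18 ≡ 235;  184^34 ≡ 46;  184^51 ≡ 289;  184^102 ≡ 17;  184^153 ≡ 1.
Smallest exponent giving 1 is 153.

153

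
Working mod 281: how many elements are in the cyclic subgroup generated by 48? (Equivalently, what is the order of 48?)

The order of 48 must divide p − 1 = 280 = 2^3 · 5 · 7.
Divisors: 1, 2, 4, 5, 7, 8, 10, 14, 20, 28, 35, 40, 56, 70, 140, 280.
Check each in increasing order: 48^1 ≡ 48;  48^2 ≡ 56;  48^4 ≡ 45;  48^5 ≡ 193;  48^7 ≡ 130;  48^8 ≡ 58;  48^10 ≡ 157;  48^14 ≡ 40;  48^20 ≡ 202;  48^28 ≡ 195;  48^35 ≡ 60;  48^40 ≡ 59;  48^56 ≡ 90;  48^70 ≡ 228;  48^140 ≡ 280;  48^280 ≡ 1.
Smallest exponent giving 1 is 280.

280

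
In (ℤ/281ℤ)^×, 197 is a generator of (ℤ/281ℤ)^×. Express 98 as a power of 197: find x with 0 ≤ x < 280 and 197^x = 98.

208

Baby-step giant-step with m = ceil(sqrt(280)) = 17.
Baby table (197^j mod 281 for j=0..16):
  0:1  1:197  2:31  3:206  4:118  5:204  6:5  7:142
  8:155  9:187  10:28  11:177  12:25  13:148  14:213  15:92
  16:140
Giant step factor: 197^(-17) ≡ 87 (mod 281).
Scan 98·87^i mod 281 for i = 0, 1, …:
  i=0: 98   i=1: 96   i=2: 203   i=3: 239
  i=4: 280   i=5: 194   i=6: 18   i=7: 161
  i=8: 238   i=9: 193   i=10: 212   i=11: 179
  i=12: 118
Match at i=12, j=4: x = 12·17 + 4 = 208.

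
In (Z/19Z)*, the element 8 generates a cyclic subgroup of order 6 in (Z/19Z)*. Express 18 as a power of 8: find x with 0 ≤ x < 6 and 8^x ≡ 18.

Successive powers of 8 modulo 19:
  8^0=1  8^1=8  8^2=7  8^3=18
So 8^3 ≡ 18 (mod 19), giving x = 3.

3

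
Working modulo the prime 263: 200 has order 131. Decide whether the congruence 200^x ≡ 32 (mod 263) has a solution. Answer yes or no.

32 ∈ ⟨200⟩ iff 32^131 ≡ 1 (mod 263), since |⟨200⟩| = 131.
32^131 mod 263 = 1.
Since 1 = 1, 32 lies in the subgroup.

yes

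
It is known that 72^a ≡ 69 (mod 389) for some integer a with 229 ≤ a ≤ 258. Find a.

Compute 72^229 mod 389 = 110, then multiply by 72 repeatedly:
  72^229=110  72^230=140  72^231=355  72^232=275  72^233=350
  72^234=304  72^235=104  72^236=97  72^237=371  72^238=260
  72^239=48  72^240=344  72^241=261  72^242=120  72^243=82
  72^244=69
Found 69 at exponent 244.

244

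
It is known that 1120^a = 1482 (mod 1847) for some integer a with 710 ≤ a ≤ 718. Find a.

715

Compute 1120^710 mod 1847 = 353, then multiply by 1120 repeatedly:
  1120^710=353  1120^711=102  1120^712=1573  1120^713=1569  1120^714=783
  1120^715=1482
Found 1482 at exponent 715.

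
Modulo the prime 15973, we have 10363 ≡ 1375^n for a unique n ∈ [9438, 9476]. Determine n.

Compute 1375^9438 mod 15973 = 15330, then multiply by 1375 repeatedly:
  1375^9438=15330  1375^9439=10363
Found 10363 at exponent 9439.

9439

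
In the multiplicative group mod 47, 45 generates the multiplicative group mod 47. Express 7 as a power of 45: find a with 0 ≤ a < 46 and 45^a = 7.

12

Baby-step giant-step with m = ceil(sqrt(46)) = 7.
Baby table (45^j mod 47 for j=0..6):
  0:1  1:45  2:4  3:39  4:16  5:15  6:17
Giant step factor: 45^(-7) ≡ 29 (mod 47).
Scan 7·29^i mod 47 for i = 0, 1, …:
  i=0: 7   i=1: 15
Match at i=1, j=5: a = 1·7 + 5 = 12.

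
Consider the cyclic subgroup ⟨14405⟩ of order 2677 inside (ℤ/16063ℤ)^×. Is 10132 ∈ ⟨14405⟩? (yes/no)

yes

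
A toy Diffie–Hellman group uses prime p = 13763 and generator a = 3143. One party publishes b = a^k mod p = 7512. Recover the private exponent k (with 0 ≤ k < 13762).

11617

Baby-step giant-step with m = ceil(sqrt(13762)) = 118.
Baby table (3143^j mod 13763 for j=0..117):
  0:1  1:3143  2:10378  3:13507  4:7409  5:13254  6:10484  7:2590
  8:6437  9:13644  10:11347  11:3688  12:2938  13:12924  14:5519  15:4837
  16:8339  17:4725  18:398  19:12244  20:1544  21:8216  22:3500  23:3863
  24:2443  25:12358  26:2008  27:7690  28:1842  29:8946  30:13232  31:10153
  32:8245  33:12069  34:2039  35:8782  36:7011  37:1010  38:8940  39:8137
  40:2937  41:9781  42:8904  43:5093  44:930  45:5234  46:3677  47:9654
  48:8870  49:8335  50:5916  51:175  52:13268  53:13197  54:10252  55:2853
  56:7266  57:4221  58:12834  59:11672  60:6701  61:3853  62:12302  63:4919
  64:4568  65:2415  66:6932  67:447  68:1095  69:835  70:9435  71:8703
  72:6448  73:6928  74:1638  75:872  76:1859  77:7325  78:10739  79:5801
  80:10331  81:3416  82:1348  83:11523  84:6336  85:12750  86:9157  87:2018
  88:11594  89:9281  90:6386  91:4744  92:5063  93:2981  94:10443  95:11357
  96:7592  97:10377  98:10364  99:10794  100:13510  101:3075  102:3099  103:9716
  104:11054  105:4910  106:3807  107:5354  108:9236  109:2581  110:5676  111:2820
  112:13651  113:5822  114:7519  115:1146  116:9735  117:1956
Giant step factor: 3143^(-118) ≡ 3734 (mod 13763).
Scan 7512·3734^i mod 13763 for i = 0, 1, …:
  i=0: 7512   i=1: 814   i=2: 11616   i=3: 6931
  i=4: 5914   i=5: 7024   i=6: 9101   i=7: 2287
  i=8: 6598   i=9: 1162     …   i=97: 221
  i=98: 13197
Match at i=98, j=53: k = 98·118 + 53 = 11617.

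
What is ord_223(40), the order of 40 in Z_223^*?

The order of 40 must divide p − 1 = 222 = 2 · 3 · 37.
Divisors: 1, 2, 3, 6, 37, 74, 111, 222.
Check each in increasing order: 40^1 ≡ 40;  40^2 ≡ 39;  40^3 ≡ 222;  40^6 ≡ 1.
Smallest exponent giving 1 is 6.

6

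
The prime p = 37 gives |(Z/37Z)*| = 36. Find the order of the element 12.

9

The order of 12 must divide p − 1 = 36 = 2^2 · 3^2.
Divisors: 1, 2, 3, 4, 6, 9, 12, 18, 36.
Check each in increasing order: 12^1 ≡ 12;  12^2 ≡ 33;  12^3 ≡ 26;  12^4 ≡ 16;  12^6 ≡ 10;  12^9 ≡ 1.
Smallest exponent giving 1 is 9.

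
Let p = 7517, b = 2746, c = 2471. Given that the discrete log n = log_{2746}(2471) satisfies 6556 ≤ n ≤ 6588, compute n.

Compute 2746^6556 mod 7517 = 2471, then multiply by 2746 repeatedly:
  2746^6556=2471
Found 2471 at exponent 6556.

6556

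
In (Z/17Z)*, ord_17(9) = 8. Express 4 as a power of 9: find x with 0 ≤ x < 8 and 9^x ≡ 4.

Successive powers of 9 modulo 17:
  9^0=1  9^1=9  9^2=13  9^3=15  9^4=16  9^5=8
  9^6=4
So 9^6 ≡ 4 (mod 17), giving x = 6.

6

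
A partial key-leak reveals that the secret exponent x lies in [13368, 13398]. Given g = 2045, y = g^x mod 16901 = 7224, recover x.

Compute 2045^13368 mod 16901 = 5493, then multiply by 2045 repeatedly:
  2045^13368=5493  2045^13369=10921  2045^13370=7224
Found 7224 at exponent 13370.

13370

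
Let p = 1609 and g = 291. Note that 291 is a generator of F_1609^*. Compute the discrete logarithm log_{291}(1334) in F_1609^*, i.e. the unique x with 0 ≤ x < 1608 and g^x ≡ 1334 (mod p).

Baby-step giant-step with m = ceil(sqrt(1608)) = 41.
Baby table (291^j mod 1609 for j=0..40):
  0:1  1:291  2:1013  3:336  4:1236  5:869  6:266  7:174
  8:755  9:881  10:540  11:1067  12:1569  13:1232  14:1314  15:1041
  16:439  17:638  18:623  19:1085  20:371  21:158  22:926  23:763
  24:1600  25:599  26:537  27:194  28:139  29:224  30:824  31:43
  32:1250  33:116  34:1576  35:51  36:360  37:175  38:1046  39:285
  40:876
Giant step factor: 291^(-41) ≡ 1194 (mod 1609).
Scan 1334·1194^i mod 1609 for i = 0, 1, …:
  i=0: 1334   i=1: 1495   i=2: 649   i=3: 977
  i=4: 13   i=5: 1041
Match at i=5, j=15: x = 5·41 + 15 = 220.

220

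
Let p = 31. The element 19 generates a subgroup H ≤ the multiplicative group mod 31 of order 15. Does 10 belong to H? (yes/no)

yes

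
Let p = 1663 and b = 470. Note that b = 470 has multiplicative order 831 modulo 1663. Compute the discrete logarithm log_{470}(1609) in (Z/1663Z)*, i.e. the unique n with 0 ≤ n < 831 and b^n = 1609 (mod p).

679

Baby-step giant-step with m = ceil(sqrt(831)) = 29.
Baby table (470^j mod 1663 for j=0..28):
  0:1  1:470  2:1384  3:247  4:1343  5:933  6:1141  7:784
  8:957  9:780  10:740  11:233  12:1415  13:1513  14:1009  15:275
  16:1199  17:1436  18:1405  19:139  20:473  21:1131  22:1073  23:421
  24:1636  25:614  26:881  27:1646  28:325
Giant step factor: 470^(-29) ≡ 169 (mod 1663).
Scan 1609·169^i mod 1663 for i = 0, 1, …:
  i=0: 1609   i=1: 852   i=2: 970   i=3: 956
  i=4: 253   i=5: 1182   i=6: 198   i=7: 202
  i=8: 878   i=9: 375     …   i=22: 1140
  i=23: 1415
Match at i=23, j=12: n = 23·29 + 12 = 679.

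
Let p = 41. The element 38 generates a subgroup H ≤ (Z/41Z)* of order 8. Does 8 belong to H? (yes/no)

8 ∈ ⟨38⟩ iff 8^8 ≡ 1 (mod 41), since |⟨38⟩| = 8.
8^8 mod 41 = 16.
Since 16 ≠ 1, 8 does not lie in the subgroup.

no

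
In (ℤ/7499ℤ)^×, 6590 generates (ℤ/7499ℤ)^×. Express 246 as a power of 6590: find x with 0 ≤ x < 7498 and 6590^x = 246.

6665

Baby-step giant-step with m = ceil(sqrt(7498)) = 87.
Baby table (6590^j mod 7499 for j=0..86):
  0:1  1:6590  2:1391  3:2912  4:139  5:1132  6:5874  7:7321
  8:4323  9:7368  10:6594  11:5254  12:977  13:4288  14:1688  15:2903
  16:821  17:3611  18:2163  19:6070  20:1634  21:6995  22:697  23:3842
  24:2156  25:4934  26:6895  27:1609  28:7223  29:3417  30:6032  31:6180
  32:6630  33:2526  34:6059  35:4134  36:6692  37:6160  38:2313  39:4702
  40:312  41:1354  42:6549  43:1165  44:5873  45:731  46:2932  47:4456
  48:6455  49:4122  50:2602  51:4466  52:4864  53:3034  54:1726  55:5856
  56:1186  57:1782  58:7445  59:4092  60:7375  61:231  62:7492  63:6363
  64:5261  65:2113  66:6526  67:7074  68:3876  69:1246  70:7234  71:917
  72:6335  73:717  74:660  75:7479  76:3182  77:2176  78:1752  79:4719
  80:7356  81:2504  82:3560  83:3528  84:2620  85:3102  86:7405
Giant step factor: 6590^(-87) ≡ 1197 (mod 7499).
Scan 246·1197^i mod 7499 for i = 0, 1, …:
  i=0: 246   i=1: 2001   i=2: 3016   i=3: 3133
  i=4: 701   i=5: 6708   i=6: 5546   i=7: 1947
  i=8: 5869   i=9: 6129     …   i=75: 2734
  i=76: 3034
Match at i=76, j=53: x = 76·87 + 53 = 6665.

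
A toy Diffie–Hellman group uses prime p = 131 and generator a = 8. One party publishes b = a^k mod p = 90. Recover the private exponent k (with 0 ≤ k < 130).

Baby-step giant-step with m = ceil(sqrt(130)) = 12.
Baby table (8^j mod 131 for j=0..11):
  0:1  1:8  2:64  3:119  4:35  5:18  6:13  7:104
  8:46  9:106  10:62  11:103
Giant step factor: 8^(-12) ≡ 100 (mod 131).
Scan 90·100^i mod 131 for i = 0, 1, …:
  i=0: 90   i=1: 92   i=2: 30   i=3: 118
  i=4: 10   i=5: 83   i=6: 47   i=7: 115
  i=8: 103
Match at i=8, j=11: k = 8·12 + 11 = 107.

107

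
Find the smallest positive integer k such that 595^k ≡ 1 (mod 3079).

1539

The order of 595 must divide p − 1 = 3078 = 2 · 3^4 · 19.
Divisors: 1, 2, 3, 6, 9, 18, 19, 27, 38, 54, 57, 81, 114, 162, 171, 342, 513, 1026, 1539, 3078.
Check each in increasing order: 595^1 ≡ 595;  595^2 ≡ 3019;  595^3 ≡ 1248;  595^6 ≡ 2609;  595^9 ≡ 1529;  595^18 ≡ 880;  595^19 ≡ 170;  595^27 ≡ 3076;  595^38 ≡ 1189;  595^54 ≡ 9;  595^57 ≡ 1995;  595^81 ≡ 3052;  595^114 ≡ 1957;  595^162 ≡ 729;  595^171 ≡ 43;  595^342 ≡ 1849;  595^513 ≡ 2532;  595^1026 ≡ 546;  595^1539 ≡ 1.
Smallest exponent giving 1 is 1539.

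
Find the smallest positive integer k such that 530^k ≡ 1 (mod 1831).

305

The order of 530 must divide p − 1 = 1830 = 2 · 3 · 5 · 61.
Divisors: 1, 2, 3, 5, 6, 10, 15, 30, 61, 122, 183, 305, 366, 610, 915, 1830.
Check each in increasing order: 530^1 ≡ 530;  530^2 ≡ 757;  530^3 ≡ 221;  530^5 ≡ 676;  530^6 ≡ 1235;  530^10 ≡ 1057;  530^15 ≡ 442;  530^30 ≡ 1278;  530^61 ≡ 481;  530^122 ≡ 655;  530^183 ≡ 123;  530^305 ≡ 1.
Smallest exponent giving 1 is 305.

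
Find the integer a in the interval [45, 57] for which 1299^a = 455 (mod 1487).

46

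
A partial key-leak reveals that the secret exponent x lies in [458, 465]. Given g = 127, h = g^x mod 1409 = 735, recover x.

465

Compute 127^458 mod 1409 = 8, then multiply by 127 repeatedly:
  127^458=8  127^459=1016  127^460=813  127^461=394  127^462=723
  127^463=236  127^464=383  127^465=735
Found 735 at exponent 465.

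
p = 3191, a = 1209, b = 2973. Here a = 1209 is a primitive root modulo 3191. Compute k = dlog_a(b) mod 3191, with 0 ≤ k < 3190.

Baby-step giant-step with m = ceil(sqrt(3190)) = 57.
Baby table (1209^j mod 3191 for j=0..56):
  0:1  1:1209  2:203  3:2911  4:2917  5:598  6:1816  7:136
  8:1683  9:2080  10:212  11:1028  12:1553  13:1269  14:2541  15:2327
  16:2072  17:113  18:2595  19:602  20:270  21:948  22:563  23:984
  24:2604  25:1910  26:2097  27:1619  28:1288  29:3175  30:2993  31:3134
  32:1289  33:1193  34:5  35:2854  36:1015  37:1791  38:1821  39:2990
  40:2698  41:680  42:2033  43:827  44:1060  45:1949  46:1383  47:3154
  48:3132  49:2062  50:787  51:565  52:211  53:3010  54:1350  55:1549
  56:2815
Giant step factor: 1209^(-57) ≡ 2211 (mod 3191).
Scan 2973·2211^i mod 3191 for i = 0, 1, …:
  i=0: 2973   i=1: 3034   i=2: 692   i=3: 1523
  i=4: 848   i=5: 1811   i=6: 2607   i=7: 1131
  i=8: 2088   i=9: 2382     …   i=17: 3006
  i=18: 2604
Match at i=18, j=24: k = 18·57 + 24 = 1050.

1050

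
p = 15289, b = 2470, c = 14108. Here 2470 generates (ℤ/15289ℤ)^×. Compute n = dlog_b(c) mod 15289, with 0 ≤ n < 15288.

3206

Baby-step giant-step with m = ceil(sqrt(15288)) = 124.
Baby table (2470^j mod 15289 for j=0..123):
  0:1  1:2470  2:589  3:2375  4:10563  5:7576  6:14273  7:13165
  8:13136  9:2662  10:870  11:8440  12:7893  13:2235  14:1121  15:1561
  16:2842  17:2089  18:7437  19:7301  20:7739  21:4080  22:2149  23:2747
  24:12063  25:12638  26:11011  27:13328  28:2943  29:6935  30:5770  31:2552
  32:4372  33:4806  34:6556  35:2269  36:8656  37:6298  38:7147  39:9584
  40:5108  41:3335  42:11968  43:7323  44:923  45:1749  46:8532  47:5798
  48:10556  49:5575  50:10150  51:11829  52:351  53:10786  54:7982  55:8019
  56:7675  57:14179  58:10320  59:3637  60:8747  61:1733  62:14879  63:11663
  64:3134  65:4746  66:11246  67:12796  68:3757  69:14656  70:11257  71:9388
  72:10236  73:10203  74:5138  75:990  76:14349  77:2128  78:12033  79:14983
  80:8630  81:3234  82:7122  83:8990  84:5672  85:5116  86:7806  87:1391
  88:11034  89:8982  90:1201  91:404  92:4095  93:8621  94:11582  95:1821
  96:2904  97:2339  98:13377  99:1661  100:5218  101:15122  102:313  103:8660
  104:889  105:9503  106:3795  107:1493  108:3061  109:7904  110:14116  111:7600
  112:12397  113:12012  114:8980  115:11550  116:14515  117:14634  118:2784  119:11719
  120:3853  121:7152  122:6645  123:8053
Giant step factor: 2470^(-124) ≡ 6193 (mod 15289).
Scan 14108·6193^i mod 15289 for i = 0, 1, …:
  i=0: 14108   i=1: 9498   i=2: 4331   i=3: 4977
  i=4: 15226   i=5: 7355   i=6: 3584   i=7: 11373
  i=8: 11855   i=9: 237     …   i=24: 5975
  i=25: 3795
Match at i=25, j=106: n = 25·124 + 106 = 3206.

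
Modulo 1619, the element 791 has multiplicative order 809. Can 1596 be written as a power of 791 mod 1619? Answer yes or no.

yes

1596 ∈ ⟨791⟩ iff 1596^809 ≡ 1 (mod 1619), since |⟨791⟩| = 809.
1596^809 mod 1619 = 1.
Since 1 = 1, 1596 lies in the subgroup.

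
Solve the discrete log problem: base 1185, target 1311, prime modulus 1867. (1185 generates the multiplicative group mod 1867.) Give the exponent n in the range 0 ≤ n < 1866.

1831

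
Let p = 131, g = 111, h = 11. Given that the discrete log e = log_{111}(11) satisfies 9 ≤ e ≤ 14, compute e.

12

Compute 111^9 mod 131 = 57, then multiply by 111 repeatedly:
  111^9=57  111^10=39  111^11=6  111^12=11
Found 11 at exponent 12.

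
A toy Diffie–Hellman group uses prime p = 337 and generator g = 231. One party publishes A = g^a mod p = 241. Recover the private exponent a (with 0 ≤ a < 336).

182

Baby-step giant-step with m = ceil(sqrt(336)) = 19.
Baby table (231^j mod 337 for j=0..18):
  0:1  1:231  2:115  3:279  4:82  5:70  6:331  7:299
  8:321  9:11  10:182  11:254  12:36  13:228  14:96  15:271
  16:256  17:161  18:121
Giant step factor: 231^(-19) ≡ 219 (mod 337).
Scan 241·219^i mod 337 for i = 0, 1, …:
  i=0: 241   i=1: 207   i=2: 175   i=3: 244
  i=4: 190   i=5: 159   i=6: 110   i=7: 163
  i=8: 312   i=9: 254
Match at i=9, j=11: a = 9·19 + 11 = 182.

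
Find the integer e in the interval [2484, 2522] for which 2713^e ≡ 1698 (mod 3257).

Compute 2713^2484 mod 3257 = 2819, then multiply by 2713 repeatedly:
  2713^2484=2819  2713^2485=511  2713^2486=2118  2713^2487=786  2713^2488=2340
  2713^2489=527  2713^2490=3185  2713^2491=84  2713^2492=3159  2713^2493=1200
  2713^2494=1857  2713^2495=2719  2713^2496=2799  2713^2497=1620  2713^2498=1367
  2713^2499=2205  2713^2500=2313  2713^2501=2187  2713^2502=2334  2713^2503=534
  2713^2504=2634  2713^2505=184  2713^2506=871  2713^2507=1698
Found 1698 at exponent 2507.

2507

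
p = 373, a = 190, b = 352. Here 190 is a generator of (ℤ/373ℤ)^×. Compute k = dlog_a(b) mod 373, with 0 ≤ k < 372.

158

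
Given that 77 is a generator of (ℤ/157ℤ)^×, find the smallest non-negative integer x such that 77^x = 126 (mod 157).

Baby-step giant-step with m = ceil(sqrt(156)) = 13.
Baby table (77^j mod 157 for j=0..12):
  0:1  1:77  2:120  3:134  4:113  5:66  6:58  7:70
  8:52  9:79  10:117  11:60  12:67
Giant step factor: 77^(-13) ≡ 107 (mod 157).
Scan 126·107^i mod 157 for i = 0, 1, …:
  i=0: 126   i=1: 137   i=2: 58
Match at i=2, j=6: x = 2·13 + 6 = 32.

32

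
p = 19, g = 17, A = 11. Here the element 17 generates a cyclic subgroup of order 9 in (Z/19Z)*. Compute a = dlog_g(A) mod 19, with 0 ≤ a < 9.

Successive powers of 17 modulo 19:
  17^0=1  17^1=17  17^2=4  17^3=11
So 17^3 ≡ 11 (mod 19), giving a = 3.

3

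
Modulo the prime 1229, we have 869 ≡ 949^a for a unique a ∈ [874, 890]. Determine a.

Compute 949^874 mod 1229 = 265, then multiply by 949 repeatedly:
  949^874=265  949^875=769  949^876=984  949^877=1005  949^878=41
  949^879=810  949^880=565  949^881=341  949^882=382  949^883=1192
  949^884=528  949^885=869
Found 869 at exponent 885.

885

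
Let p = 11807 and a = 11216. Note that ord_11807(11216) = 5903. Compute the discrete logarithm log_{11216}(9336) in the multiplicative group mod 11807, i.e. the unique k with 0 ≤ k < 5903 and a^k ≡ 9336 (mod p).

5421

Baby-step giant-step with m = ceil(sqrt(5903)) = 77.
Baby table (11216^j mod 11807 for j=0..76):
  0:1  1:11216  2:6878  3:8517  4:8042  5:5399  6:8888  7:1307
  8:6825  9:4419  10:9525  11:2664  12:7714  13:10335  14:8041  15:5990
  16:2010  17:4597  18:10590  19:10827  20:637  21:1357  22:889  23:5916
  24:10323  25:3326  26:6103  27:6069  28:2549  29:4837  30:10434  31:8567
  32:2106  33:6896  34:9686  35:1969  36:5214  37:153  38:4033  39:1511
  40:4331  41:2498  42:11364  43:2059  44:11059  45:5209  46:3108  47:5064
  48:6154  49:11349  50:10924  51:2345  52:7331  53:548  54:6728  55:2711
  56:3551  57:3005  58:6902  59:6140  60:7816  61:9088  62:1177  63:1006
  64:7611  65:366  66:8027  67:2457  68:174  69:3429  70:4265  71:6083
  72:6082  73:6673  74:11602  75:3085  76:6850
Giant step factor: 11216^(-77) ≡ 10383 (mod 11807).
Scan 9336·10383^i mod 11807 for i = 0, 1, …:
  i=0: 9336   i=1: 218   i=2: 8357   i=3: 1088
  i=4: 9212   i=5: 11496   i=6: 6005   i=7: 8955
  i=8: 11447   i=9: 4939     …   i=69: 9753
  i=70: 8567
Match at i=70, j=31: k = 70·77 + 31 = 5421.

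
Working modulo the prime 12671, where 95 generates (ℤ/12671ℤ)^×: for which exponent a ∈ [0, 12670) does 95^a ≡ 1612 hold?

5846

Baby-step giant-step with m = ceil(sqrt(12670)) = 113.
Baby table (95^j mod 12671 for j=0..112):
  0:1  1:95  2:9025  3:8418  4:1437  5:9805  6:6492  7:8532
  8:12267  9:12304  10:3148  11:7627  12:2318  13:4803  14:129  15:12255
  16:11164  17:8887  18:7979  19:10416  20:1182  21:10922  22:11239  23:3341
  24:620  25:8216  26:7589  27:11379  28:3970  29:9691  30:8333  31:6033
  32:2940  33:538  34:426  35:2457  36:5337  37:175  38:3954  39:8171
  40:3314  41:10726  42:5290  43:8381  44:10593  45:5326  46:11801  47:6047
  48:4270  49:178  50:4239  51:9904  52:3226  53:2366  54:9363  55:2515
  56:10847  57:4114  58:10700  59:2820  60:1809  61:7132  62:5977  63:10291
  64:1978  65:10516  66:10682  67:1110  68:4082  69:7660  70:5453  71:11195
  72:11832  73:8992  74:5283  75:7716  76:10773  77:9755  78:1742  79:767
  80:9510  81:3809  82:7067  83:12473  84:6532  85:12332  86:5808  87:6907
  88:9944  89:7026  90:8578  91:3966  92:9311  93:10246  94:10374  95:9863
  96:12002  97:12471  98:6342  99:6953  100:1643  101:4033  102:3005  103:6713
  104:4185  105:4774  106:10045  107:3950  108:7791  109:5227  110:2396  111:12213
  112:7174
Giant step factor: 95^(-113) ≡ 10492 (mod 12671).
Scan 1612·10492^i mod 12671 for i = 0, 1, …:
  i=0: 1612   i=1: 9990   i=2: 568   i=3: 4086
  i=4: 4319   i=5: 3452   i=6: 4666   i=7: 7599
  i=8: 2776   i=9: 7834     …   i=50: 3210
  i=51: 12473
Match at i=51, j=83: a = 51·113 + 83 = 5846.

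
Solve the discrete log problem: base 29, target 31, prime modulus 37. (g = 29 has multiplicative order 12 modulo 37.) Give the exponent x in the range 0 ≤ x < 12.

Successive powers of 29 modulo 37:
  29^0=1  29^1=29  29^2=27  29^3=6  29^4=26  29^5=14
  29^6=36  29^7=8  29^8=10  29^9=31
So 29^9 ≡ 31 (mod 37), giving x = 9.

9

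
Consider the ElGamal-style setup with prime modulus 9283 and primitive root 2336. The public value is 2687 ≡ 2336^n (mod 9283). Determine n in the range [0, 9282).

8486

Baby-step giant-step with m = ceil(sqrt(9282)) = 97.
Baby table (2336^j mod 9283 for j=0..96):
  0:1  1:2336  2:7775  3:4852  4:9012  5:7471  6:216  7:3294
  8:8460  9:8336  10:6445  11:7777  12:241  13:5996  14:7892  15:8957
  16:8953  17:8892  18:5641  19:4799  20:5883  21:3848  22:2984  23:8374
  24:2383  25:6171  26:8240  27:4981  28:4017  29:7882  30:4163  31:5467
  32:6787  33:8351  34:4353  35:3723  36:8040  37:1931  38:8561  39:2914
  40:2665  41:5830  42:719  43:8644  44:1859  45:7463  46:94  47:6075
  48:6776  49:1221  50:2375  51:6049  52:1738  53:3297  54:6185  55:3812
  56:2435  57:6964  58:4088  59:6644  60:8491  61:6488  62:6112  63:378
  64:1123  65:5522  66:5305  67:8958  68:2006  69:7384  70:1210  71:4528
  72:4071  73:4064  74:6278  75:7551  76:1436  77:3333  78:6734  79:5222
  80:730  81:6491  82:3837  83:5137  84:6396  85:4709  86:9152  87:323
  88:2605  89:4915  90:7652  91:5297  92:8836  93:4787  94:5700  95:3378
  96:458
Giant step factor: 2336^(-97) ≡ 4798 (mod 9283).
Scan 2687·4798^i mod 9283 for i = 0, 1, …:
  i=0: 2687   i=1: 7422   i=2: 1168   i=3: 6415
  i=4: 6025   i=5: 688   i=6: 5559   i=7: 2023
  i=8: 5619   i=9: 2130     …   i=86: 2886
  i=87: 6075
Match at i=87, j=47: n = 87·97 + 47 = 8486.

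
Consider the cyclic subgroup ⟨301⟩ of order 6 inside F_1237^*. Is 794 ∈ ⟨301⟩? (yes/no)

⟨301⟩ has order 6; its elements mod 1237 are {1, 300, 301, 936, 937, 1236}.
794 is not in this set.

no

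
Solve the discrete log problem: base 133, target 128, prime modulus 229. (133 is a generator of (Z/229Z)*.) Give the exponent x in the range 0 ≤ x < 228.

105

Baby-step giant-step with m = ceil(sqrt(228)) = 16.
Baby table (133^j mod 229 for j=0..15):
  0:1  1:133  2:56  3:120  4:159  5:79  6:202  7:73
  8:91  9:195  10:58  11:157  12:42  13:90  14:62  15:2
Giant step factor: 133^(-16) ≡ 130 (mod 229).
Scan 128·130^i mod 229 for i = 0, 1, …:
  i=0: 128   i=1: 152   i=2: 66   i=3: 107
  i=4: 170   i=5: 116   i=6: 195
Match at i=6, j=9: x = 6·16 + 9 = 105.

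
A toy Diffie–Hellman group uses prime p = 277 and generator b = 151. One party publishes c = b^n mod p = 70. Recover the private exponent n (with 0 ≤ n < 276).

94

Baby-step giant-step with m = ceil(sqrt(276)) = 17.
Baby table (151^j mod 277 for j=0..16):
  0:1  1:151  2:87  3:118  4:90  5:17  6:74  7:94
  8:67  9:145  10:12  11:150  12:213  13:31  14:249  15:204
  16:57
Giant step factor: 151^(-17) ≡ 97 (mod 277).
Scan 70·97^i mod 277 for i = 0, 1, …:
  i=0: 70   i=1: 142   i=2: 201   i=3: 107
  i=4: 130   i=5: 145
Match at i=5, j=9: n = 5·17 + 9 = 94.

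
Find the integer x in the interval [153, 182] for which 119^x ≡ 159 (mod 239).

Compute 119^153 mod 239 = 195, then multiply by 119 repeatedly:
  119^153=195  119^154=22  119^155=228  119^156=125  119^157=57
  119^158=91  119^159=74  119^160=202  119^161=138  119^162=170
  119^163=154  119^164=162  119^165=158  119^166=160  119^167=159
Found 159 at exponent 167.

167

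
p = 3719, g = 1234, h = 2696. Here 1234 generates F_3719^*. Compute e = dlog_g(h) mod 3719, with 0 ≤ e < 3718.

3086

Baby-step giant-step with m = ceil(sqrt(3718)) = 61.
Baby table (1234^j mod 3719 for j=0..60):
  0:1  1:1234  2:1685  3:369  4:1628  5:692  6:2277  7:1973
  8:2456  9:3438  10:2832  11:2547  12:443  13:3688  14:2655  15:3550
  16:3437  17:1598  18:862  19:74  20:2060  21:1963  22:1273  23:1464
  24:2861  25:1143  26:961  27:3232  28:1520  29:1304  30:2528  31:3030
  32:1425  33:3082  34:2370  35:1446  36:2963  37:565  38:1757  39:3680
  40:221  41:1227  42:485  43:3450  44:2764  45:453  46:1152  47:910
  48:3521  49:1122  50:1080  51:1318  52:1209  53:587  54:2872  55:3560
  56:901  57:3572  58:833  59:1478  60:1542
Giant step factor: 1234^(-61) ≡ 226 (mod 3719).
Scan 2696·226^i mod 3719 for i = 0, 1, …:
  i=0: 2696   i=1: 3099   i=2: 1202   i=3: 165
  i=4: 100   i=5: 286   i=6: 1413   i=7: 3223
  i=8: 3193   i=9: 132     …   i=49: 984
  i=50: 2963
Match at i=50, j=36: e = 50·61 + 36 = 3086.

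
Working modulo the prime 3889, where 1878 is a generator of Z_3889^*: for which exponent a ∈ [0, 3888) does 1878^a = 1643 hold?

Baby-step giant-step with m = ceil(sqrt(3888)) = 63.
Baby table (1878^j mod 3889 for j=0..62):
  0:1  1:1878  2:3450  3:26  4:2160  5:253  6:676  7:1714
  8:2689  9:2020  10:1785  11:3801  12:1963  13:3631  14:1601  15:481
  16:1070  17:2736  18:839  19:597  20:1134  21:2369  22:3855  23:2261
  24:3259  25:3005  26:451  27:3065  28:350  29:59  30:1910  31:1322
  32:1534  33:2992  34:3260  35:994  36:12  37:3091  38:2510  39:312
  40:2586  41:3036  42:334  43:1123  44:1156  45:906  46:1975  47:2833
  48:222  49:793  50:3656  51:1883  52:1173  53:1720  54:2290  55:3275
  56:1941  57:1205  58:3481  59:3798  60:218  61:1059  62:1523
Giant step factor: 1878^(-63) ≡ 3795 (mod 3889).
Scan 1643·3795^i mod 3889 for i = 0, 1, …:
  i=0: 1643   i=1: 1118   i=2: 3800   i=3: 588
  i=4: 3063   i=5: 3753   i=6: 1117   i=7: 5
  i=8: 3419   i=9: 1401     …   i=56: 1758
  i=57: 1975
Match at i=57, j=46: a = 57·63 + 46 = 3637.

3637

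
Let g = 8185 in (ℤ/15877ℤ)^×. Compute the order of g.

7938

The order of 8185 must divide p − 1 = 15876 = 2^2 · 3^4 · 7^2.
Divisors: 1, 2, 3, 4, 6, 7, 9, 12, 14, 18, 21, 27, 28, 36, 42, 49, 54, 63, 81, 84, 98, 108, 126, 147, 162, 189, 196, 252, 294, 324, 378, 441, 567, 588, 756, 882, 1134, 1323, 1764, 2268, 2646, 3969, 5292, 7938, 15876.
Check each in increasing order: 8185^1 ≡ 8185;  8185^2 ≡ 9162;  8185^3 ≡ 3899;  8185^4 ≡ 545;  8185^6 ≡ 7912;  8185^7 ≡ 13314;  8185^9 ≡ 15754;  8185^12 ≡ 12610;  8185^14 ≡ 11768;  8185^18 ≡ 15129;  8185^21 ≡ 4916;  8185^27 ≡ 12619;  8185^28 ≡ 6630;  8185^36 ≡ 3809;  8185^42 ≡ 2262;  8185^49 ≡ 13476;  8185^54 ≡ 8728;  8185^63 ≡ 6092;  8185^81 ≡ 15760;  8185^84 ≡ 4250;  8185^98 ≡ 1450;  8185^108 ≡ 138;  8185^126 ≡ 7915;  8185^147 ≡ 11490;  8185^162 ≡ 13689;  8185^189 ≡ 15608;  8185^196 ≡ 6736;  8185^252 ≡ 12460;  8185^294 ≡ 2845;  8185^324 ≡ 8367;  8185^378 ≡ 8853;  8185^441 ≡ 14184;  8185^567 ≡ 93;  8185^588 ≡ 12632;  8185^756 ≡ 6737;  8185^882 ≡ 8389;  8185^1134 ≡ 8649;  8185^1323 ≡ 7338;  8185^1764 ≡ 8457;  8185^2268 ≡ 8654;  8185^2646 ≡ 7337;  8185^3969 ≡ 15876;  8185^5292 ≡ 8539;  8185^7938 ≡ 1.
Smallest exponent giving 1 is 7938.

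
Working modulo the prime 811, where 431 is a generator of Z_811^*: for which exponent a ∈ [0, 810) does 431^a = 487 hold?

Baby-step giant-step with m = ceil(sqrt(810)) = 29.
Baby table (431^j mod 811 for j=0..28):
  0:1  1:431  2:42  3:260  4:142  5:377  6:287  7:425
  8:700  9:8  10:204  11:336  12:458  13:325  14:583  15:674
  16:156  17:734  18:64  19:10  20:255  21:420  22:167  23:609
  24:526  25:437  26:195  27:512  28:80
Giant step factor: 431^(-29) ≡ 584 (mod 811).
Scan 487·584^i mod 811 for i = 0, 1, …:
  i=0: 487   i=1: 558   i=2: 661   i=3: 799
  i=4: 291   i=5: 445   i=6: 360   i=7: 191
  i=8: 437
Match at i=8, j=25: a = 8·29 + 25 = 257.

257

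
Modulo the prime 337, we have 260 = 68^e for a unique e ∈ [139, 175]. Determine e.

Compute 68^139 mod 337 = 217, then multiply by 68 repeatedly:
  68^139=217  68^140=265  68^141=159  68^142=28  68^143=219
  68^144=64  68^145=308  68^146=50  68^147=30  68^148=18
  68^149=213  68^150=330  68^151=198  68^152=321  68^153=260
Found 260 at exponent 153.

153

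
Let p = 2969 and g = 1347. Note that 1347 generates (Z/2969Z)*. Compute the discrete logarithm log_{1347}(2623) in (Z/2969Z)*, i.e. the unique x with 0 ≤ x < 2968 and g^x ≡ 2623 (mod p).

691

Baby-step giant-step with m = ceil(sqrt(2968)) = 55.
Baby table (1347^j mod 2969 for j=0..54):
  0:1  1:1347  2:350  3:2348  4:771  5:2356  6:2640  7:2187
  8:641  9:2417  10:1675  11:2754  12:1357  13:1944  14:2879  15:499
  16:1159  17:2448  18:1866  19:1728  20:2889  21:2093  22:1690  23:2176
  24:669  25:1536  26:2568  27:211  28:2162  29:2594  30:2574  31:2355
  32:1293  33:1837  34:1262  35:1646  36:2288  37:114  38:2139  39:1303
  40:462  41:1793  42:1374  43:1091  44:2891  45:1818  46:2390  47:934
  48:2211  49:310  50:1910  51:1616  52:475  53:1490  54:2955
Giant step factor: 1347^(-55) ≡ 765 (mod 2969).
Scan 2623·765^i mod 2969 for i = 0, 1, …:
  i=0: 2623   i=1: 2520   i=2: 919   i=3: 2351
  i=4: 2270   i=5: 2654   i=6: 2483   i=7: 2304
  i=8: 1943   i=9: 1895   i=10: 803   i=11: 2681
  i=12: 2355
Match at i=12, j=31: x = 12·55 + 31 = 691.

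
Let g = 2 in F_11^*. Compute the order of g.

10

The order of 2 must divide p − 1 = 10 = 2 · 5.
Divisors: 1, 2, 5, 10.
Check each in increasing order: 2^1 ≡ 2;  2^2 ≡ 4;  2^5 ≡ 10;  2^10 ≡ 1.
Smallest exponent giving 1 is 10.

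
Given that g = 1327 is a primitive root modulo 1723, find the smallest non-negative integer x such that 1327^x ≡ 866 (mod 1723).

779

Baby-step giant-step with m = ceil(sqrt(1722)) = 42.
Baby table (1327^j mod 1723 for j=0..41):
  0:1  1:1327  2:23  3:1230  4:529  5:722  6:106  7:1099
  8:715  9:1155  10:938  11:720  12:898  13:1053  14:1701  15:97
  16:1217  17:508  18:423  19:1346  20:1114  21:1667  22:1500  23:435
  24:40  25:1390  26:920  27:956  28:484  29:1312  30:794  31:885
  32:1032  33:1402  34:1337  35:1232  36:1460  37:768  38:843  39:434
  40:436  41:1367
Giant step factor: 1327^(-42) ≡ 1484 (mod 1723).
Scan 866·1484^i mod 1723 for i = 0, 1, …:
  i=0: 866   i=1: 1509   i=2: 1179   i=3: 791
  i=4: 481   i=5: 482   i=6: 243   i=7: 505
  i=8: 1638   i=9: 1362     …   i=17: 1267
  i=18: 435
Match at i=18, j=23: x = 18·42 + 23 = 779.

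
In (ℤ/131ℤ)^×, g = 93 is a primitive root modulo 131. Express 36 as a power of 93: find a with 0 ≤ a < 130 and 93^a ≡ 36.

Baby-step giant-step with m = ceil(sqrt(130)) = 12.
Baby table (93^j mod 131 for j=0..11):
  0:1  1:93  2:3  3:17  4:9  5:51  6:27  7:22
  8:81  9:66  10:112  11:67
Giant step factor: 93^(-12) ≡ 108 (mod 131).
Scan 36·108^i mod 131 for i = 0, 1, …:
  i=0: 36   i=1: 89   i=2: 49   i=3: 52
  i=4: 114   i=5: 129   i=6: 46   i=7: 121
  i=8: 99   i=9: 81
Match at i=9, j=8: a = 9·12 + 8 = 116.

116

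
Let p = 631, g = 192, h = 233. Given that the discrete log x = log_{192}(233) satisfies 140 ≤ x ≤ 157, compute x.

157

Compute 192^140 mod 631 = 376, then multiply by 192 repeatedly:
  192^140=376  192^141=258  192^142=318  192^143=480  192^144=34
  192^145=218  192^146=210  192^147=567  192^148=332  192^149=13
  192^150=603  192^151=303  192^152=124  192^153=461  192^154=172
  192^155=212  192^156=320  192^157=233
Found 233 at exponent 157.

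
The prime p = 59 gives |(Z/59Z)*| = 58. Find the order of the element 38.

The order of 38 must divide p − 1 = 58 = 2 · 29.
Divisors: 1, 2, 29, 58.
Check each in increasing order: 38^1 ≡ 38;  38^2 ≡ 28;  38^29 ≡ 58;  38^58 ≡ 1.
Smallest exponent giving 1 is 58.

58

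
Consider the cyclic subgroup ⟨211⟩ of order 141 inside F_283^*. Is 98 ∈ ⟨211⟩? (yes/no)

98 ∈ ⟨211⟩ iff 98^141 ≡ 1 (mod 283), since |⟨211⟩| = 141.
98^141 mod 283 = 282.
Since 282 ≠ 1, 98 does not lie in the subgroup.

no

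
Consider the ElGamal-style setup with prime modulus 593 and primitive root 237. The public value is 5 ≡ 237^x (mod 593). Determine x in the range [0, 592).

295

Baby-step giant-step with m = ceil(sqrt(592)) = 25.
Baby table (237^j mod 593 for j=0..24):
  0:1  1:237  2:427  3:389  4:278  5:63  6:106  7:216
  8:194  9:317  10:411  11:155  12:562  13:362  14:402  15:394
  16:277  17:419  18:272  19:420  20:509  21:254  22:305  23:532
  24:368
Giant step factor: 237^(-25) ≡ 369 (mod 593).
Scan 5·369^i mod 593 for i = 0, 1, …:
  i=0: 5   i=1: 66   i=2: 41   i=3: 304
  i=4: 99   i=5: 358   i=6: 456   i=7: 445
  i=8: 537   i=9: 91   i=10: 371   i=11: 509
Match at i=11, j=20: x = 11·25 + 20 = 295.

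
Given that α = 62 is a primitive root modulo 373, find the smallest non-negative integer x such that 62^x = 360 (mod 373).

Baby-step giant-step with m = ceil(sqrt(372)) = 20.
Baby table (62^j mod 373 for j=0..19):
  0:1  1:62  2:114  3:354  4:314  5:72  6:361  7:2
  8:124  9:228  10:335  11:255  12:144  13:349  14:4  15:248
  16:83  17:297  18:137  19:288
Giant step factor: 62^(-20) ≡ 101 (mod 373).
Scan 360·101^i mod 373 for i = 0, 1, …:
  i=0: 360   i=1: 179   i=2: 175   i=3: 144
Match at i=3, j=12: x = 3·20 + 12 = 72.

72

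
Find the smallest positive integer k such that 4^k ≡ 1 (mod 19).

9

The order of 4 must divide p − 1 = 18 = 2 · 3^2.
Divisors: 1, 2, 3, 6, 9, 18.
Check each in increasing order: 4^1 ≡ 4;  4^2 ≡ 16;  4^3 ≡ 7;  4^6 ≡ 11;  4^9 ≡ 1.
Smallest exponent giving 1 is 9.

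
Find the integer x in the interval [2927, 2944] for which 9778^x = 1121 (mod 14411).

2942

Compute 9778^2927 mod 14411 = 8146, then multiply by 9778 repeatedly:
  9778^2927=8146  9778^2928=1991  9778^2929=13148  9778^2930=613  9778^2931=13349
  9778^2932=6095  9778^2933=7425  9778^2934=13443  9778^2935=2923  9778^2936=4081
  9778^2937=14370  9778^2938=2610  9778^2939=13110  9778^2940=3735  9778^2941=3356
  9778^2942=1121
Found 1121 at exponent 2942.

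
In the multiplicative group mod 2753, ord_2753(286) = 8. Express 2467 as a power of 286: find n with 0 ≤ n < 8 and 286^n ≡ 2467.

5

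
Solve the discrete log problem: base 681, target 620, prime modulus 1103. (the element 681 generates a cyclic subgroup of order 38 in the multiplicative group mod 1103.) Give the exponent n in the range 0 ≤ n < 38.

Successive powers of 681 modulo 1103:
  681^0=1  681^1=681  681^2=501  681^3=354  681^4=620
So 681^4 ≡ 620 (mod 1103), giving n = 4.

4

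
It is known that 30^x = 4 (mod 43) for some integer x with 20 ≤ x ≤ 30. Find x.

24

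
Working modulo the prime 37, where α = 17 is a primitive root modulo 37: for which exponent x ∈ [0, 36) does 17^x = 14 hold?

Successive powers of 17 modulo 37:
  17^0=1  17^1=17  17^2=30  17^3=29  17^4=12  17^5=19
  17^6=27  17^7=15  17^8=33  17^9=6  17^10=28  17^11=32
  17^12=26  17^13=35  17^14=3  17^15=14
So 17^15 ≡ 14 (mod 37), giving x = 15.

15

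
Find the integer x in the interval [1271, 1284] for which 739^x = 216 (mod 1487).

1280

Compute 739^1271 mod 1487 = 122, then multiply by 739 repeatedly:
  739^1271=122  739^1272=938  739^1273=240  739^1274=407  739^1275=399
  739^1276=435  739^1277=273  739^1278=1002  739^1279=1439  739^1280=216
Found 216 at exponent 1280.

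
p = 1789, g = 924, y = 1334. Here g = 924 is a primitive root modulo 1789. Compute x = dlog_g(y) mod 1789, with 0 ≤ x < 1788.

975

Baby-step giant-step with m = ceil(sqrt(1788)) = 43.
Baby table (924^j mod 1789 for j=0..42):
  0:1  1:924  2:423  3:850  4:29  5:1750  6:1533  7:1393
  8:841  9:658  10:1521  11:1039  12:1132  13:1192  14:1173  15:1507
  16:626  17:577  18:26  19:767  20:264  21:632  22:754  23:775
  24:500  25:438  26:398  27:1007  28:188  29:179  30:808  31:579
  32:85  33:1613  34:175  35:690  36:676  37:263  38:1497  39:331
  40:1714  41:471  42:477
Giant step factor: 924^(-43) ≡ 424 (mod 1789).
Scan 1334·424^i mod 1789 for i = 0, 1, …:
  i=0: 1334   i=1: 292   i=2: 367   i=3: 1754
  i=4: 1261   i=5: 1542   i=6: 823   i=7: 97
  i=8: 1770   i=9: 889     …   i=21: 781
  i=22: 179
Match at i=22, j=29: x = 22·43 + 29 = 975.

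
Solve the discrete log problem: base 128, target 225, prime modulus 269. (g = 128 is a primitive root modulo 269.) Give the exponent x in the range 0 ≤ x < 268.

14

Successive powers of 128 modulo 269:
  128^0=1  128^1=128  128^2=244  128^3=28  128^4=87  128^5=107
  128^6=246  128^7=15  128^8=37  128^9=163  128^10=151  128^11=229
  128^12=260  128^13=193  128^14=225
So 128^14 ≡ 225 (mod 269), giving x = 14.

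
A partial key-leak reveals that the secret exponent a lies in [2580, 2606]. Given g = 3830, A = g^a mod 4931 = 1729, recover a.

2584

Compute 3830^2580 mod 4931 = 951, then multiply by 3830 repeatedly:
  3830^2580=951  3830^2581=3252  3830^2582=4385  3830^2583=4495  3830^2584=1729
Found 1729 at exponent 2584.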